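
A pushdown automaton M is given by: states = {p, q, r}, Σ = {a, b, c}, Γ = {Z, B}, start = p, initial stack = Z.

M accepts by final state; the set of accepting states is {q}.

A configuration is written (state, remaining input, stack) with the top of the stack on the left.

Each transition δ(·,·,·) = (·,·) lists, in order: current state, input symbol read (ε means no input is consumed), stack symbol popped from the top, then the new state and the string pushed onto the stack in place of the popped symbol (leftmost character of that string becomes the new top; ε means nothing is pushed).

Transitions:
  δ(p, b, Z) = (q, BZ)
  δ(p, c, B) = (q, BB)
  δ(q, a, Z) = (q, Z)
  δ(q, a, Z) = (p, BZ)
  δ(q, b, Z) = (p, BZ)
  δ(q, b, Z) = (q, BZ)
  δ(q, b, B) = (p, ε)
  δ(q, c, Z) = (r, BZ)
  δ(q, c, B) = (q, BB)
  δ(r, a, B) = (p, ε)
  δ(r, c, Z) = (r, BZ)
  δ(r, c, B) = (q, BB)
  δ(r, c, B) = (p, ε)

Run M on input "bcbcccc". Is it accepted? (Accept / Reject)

Accept

One accepting computation: (p, bcbcccc, Z) ⊢ (q, cbcccc, BZ) ⊢ (q, bcccc, BBZ) ⊢ (p, cccc, BZ) ⊢ (q, ccc, BBZ) ⊢ (q, cc, BBBZ) ⊢ (q, c, BBBBZ) ⊢ (q, ε, BBBBBZ)
All input consumed and state q ∈ F.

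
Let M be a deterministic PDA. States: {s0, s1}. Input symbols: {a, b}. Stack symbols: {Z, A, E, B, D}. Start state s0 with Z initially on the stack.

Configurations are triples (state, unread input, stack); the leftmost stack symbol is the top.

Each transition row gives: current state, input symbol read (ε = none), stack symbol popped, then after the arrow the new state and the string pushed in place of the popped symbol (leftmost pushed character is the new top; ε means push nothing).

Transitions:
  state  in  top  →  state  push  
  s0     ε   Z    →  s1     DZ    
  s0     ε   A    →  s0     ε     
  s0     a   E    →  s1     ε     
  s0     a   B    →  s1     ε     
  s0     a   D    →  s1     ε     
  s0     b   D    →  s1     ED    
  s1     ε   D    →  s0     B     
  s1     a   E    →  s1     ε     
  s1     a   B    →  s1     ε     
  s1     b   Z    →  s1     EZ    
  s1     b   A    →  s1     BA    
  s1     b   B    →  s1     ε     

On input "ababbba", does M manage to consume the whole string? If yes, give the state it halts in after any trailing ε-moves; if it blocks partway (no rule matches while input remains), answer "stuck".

(s0, ababbba, Z)
  ε-move, top Z: go to s1, push DZ → (s1, ababbba, DZ)
  ε-move, top D: go to s0, push B → (s0, ababbba, BZ)
  read a, top B: go to s1, push ε → (s1, babbba, Z)
  read b, top Z: go to s1, push EZ → (s1, abbba, EZ)
  read a, top E: go to s1, push ε → (s1, bbba, Z)
  read b, top Z: go to s1, push EZ → (s1, bba, EZ)
No transition for (s1, b, top E); M blocks with input bba remaining.

stuck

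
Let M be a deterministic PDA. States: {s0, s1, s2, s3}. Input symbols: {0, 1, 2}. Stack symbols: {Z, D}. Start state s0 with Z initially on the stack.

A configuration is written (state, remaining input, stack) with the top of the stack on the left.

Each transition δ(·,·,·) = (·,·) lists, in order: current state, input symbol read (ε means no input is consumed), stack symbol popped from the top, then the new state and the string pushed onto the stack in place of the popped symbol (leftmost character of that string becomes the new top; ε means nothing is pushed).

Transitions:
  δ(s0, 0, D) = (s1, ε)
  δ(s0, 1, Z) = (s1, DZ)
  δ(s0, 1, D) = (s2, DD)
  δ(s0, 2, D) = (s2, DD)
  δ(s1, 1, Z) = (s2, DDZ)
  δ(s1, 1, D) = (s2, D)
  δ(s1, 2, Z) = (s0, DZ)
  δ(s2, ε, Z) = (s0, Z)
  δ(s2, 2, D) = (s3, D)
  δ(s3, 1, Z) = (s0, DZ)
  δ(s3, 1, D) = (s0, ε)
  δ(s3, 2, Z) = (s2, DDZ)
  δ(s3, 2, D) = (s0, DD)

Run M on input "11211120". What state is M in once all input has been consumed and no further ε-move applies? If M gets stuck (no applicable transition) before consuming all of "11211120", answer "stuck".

(s0, 11211120, Z)
  read 1, top Z: go to s1, push DZ → (s1, 1211120, DZ)
  read 1, top D: go to s2, push D → (s2, 211120, DZ)
  read 2, top D: go to s3, push D → (s3, 11120, DZ)
  read 1, top D: go to s0, push ε → (s0, 1120, Z)
  read 1, top Z: go to s1, push DZ → (s1, 120, DZ)
  read 1, top D: go to s2, push D → (s2, 20, DZ)
  read 2, top D: go to s3, push D → (s3, 0, DZ)
No transition for (s3, 0, top D); M blocks with input 0 remaining.

stuck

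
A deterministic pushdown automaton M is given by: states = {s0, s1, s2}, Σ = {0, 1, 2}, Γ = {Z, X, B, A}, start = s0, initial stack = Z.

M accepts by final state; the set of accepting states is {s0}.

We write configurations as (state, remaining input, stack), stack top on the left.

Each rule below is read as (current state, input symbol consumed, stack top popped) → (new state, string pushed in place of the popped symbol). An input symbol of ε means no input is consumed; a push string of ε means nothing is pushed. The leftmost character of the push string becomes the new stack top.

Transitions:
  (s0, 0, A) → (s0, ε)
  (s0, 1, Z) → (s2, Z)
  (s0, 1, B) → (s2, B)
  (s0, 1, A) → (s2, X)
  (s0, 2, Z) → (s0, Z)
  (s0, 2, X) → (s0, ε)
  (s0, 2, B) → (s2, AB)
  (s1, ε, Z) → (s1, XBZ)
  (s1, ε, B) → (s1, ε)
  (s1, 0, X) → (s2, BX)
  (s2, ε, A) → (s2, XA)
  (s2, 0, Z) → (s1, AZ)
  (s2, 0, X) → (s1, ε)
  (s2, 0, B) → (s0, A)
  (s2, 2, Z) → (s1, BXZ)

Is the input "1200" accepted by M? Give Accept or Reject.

(s0, 1200, Z) ⊢ (s2, 200, Z) ⊢ (s1, 00, BXZ) ⊢ (s1, 00, XZ) ⊢ (s2, 0, BXZ) ⊢ (s0, ε, AXZ)
All input consumed; state s0 ∈ F.

Accept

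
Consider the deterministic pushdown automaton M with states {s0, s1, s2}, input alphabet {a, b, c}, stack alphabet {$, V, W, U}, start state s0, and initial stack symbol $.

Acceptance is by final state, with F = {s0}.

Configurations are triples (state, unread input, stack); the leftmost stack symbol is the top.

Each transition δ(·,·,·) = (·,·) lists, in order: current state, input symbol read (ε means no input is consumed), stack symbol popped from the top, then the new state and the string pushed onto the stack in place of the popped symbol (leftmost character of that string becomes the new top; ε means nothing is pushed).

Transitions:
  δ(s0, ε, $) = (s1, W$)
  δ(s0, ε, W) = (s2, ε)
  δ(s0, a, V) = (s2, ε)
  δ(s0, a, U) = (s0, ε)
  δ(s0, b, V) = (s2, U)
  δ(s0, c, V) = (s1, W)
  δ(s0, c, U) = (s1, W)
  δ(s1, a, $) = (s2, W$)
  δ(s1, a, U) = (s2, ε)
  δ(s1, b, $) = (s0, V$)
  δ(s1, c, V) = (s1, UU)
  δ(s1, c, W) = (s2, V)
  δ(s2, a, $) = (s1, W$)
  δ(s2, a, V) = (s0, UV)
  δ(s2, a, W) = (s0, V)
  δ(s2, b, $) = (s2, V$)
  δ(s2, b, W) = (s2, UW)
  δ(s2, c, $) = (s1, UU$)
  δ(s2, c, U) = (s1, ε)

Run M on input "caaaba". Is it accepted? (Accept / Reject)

Accept

(s0, caaaba, $)
  ε-move, top $: go to s1, push W$ → (s1, caaaba, W$)
  read c, top W: go to s2, push V → (s2, aaaba, V$)
  read a, top V: go to s0, push UV → (s0, aaba, UV$)
  read a, top U: go to s0, push ε → (s0, aba, V$)
  read a, top V: go to s2, push ε → (s2, ba, $)
  read b, top $: go to s2, push V$ → (s2, a, V$)
  read a, top V: go to s0, push UV → (s0, ε, UV$)
All input consumed; state s0 ∈ F.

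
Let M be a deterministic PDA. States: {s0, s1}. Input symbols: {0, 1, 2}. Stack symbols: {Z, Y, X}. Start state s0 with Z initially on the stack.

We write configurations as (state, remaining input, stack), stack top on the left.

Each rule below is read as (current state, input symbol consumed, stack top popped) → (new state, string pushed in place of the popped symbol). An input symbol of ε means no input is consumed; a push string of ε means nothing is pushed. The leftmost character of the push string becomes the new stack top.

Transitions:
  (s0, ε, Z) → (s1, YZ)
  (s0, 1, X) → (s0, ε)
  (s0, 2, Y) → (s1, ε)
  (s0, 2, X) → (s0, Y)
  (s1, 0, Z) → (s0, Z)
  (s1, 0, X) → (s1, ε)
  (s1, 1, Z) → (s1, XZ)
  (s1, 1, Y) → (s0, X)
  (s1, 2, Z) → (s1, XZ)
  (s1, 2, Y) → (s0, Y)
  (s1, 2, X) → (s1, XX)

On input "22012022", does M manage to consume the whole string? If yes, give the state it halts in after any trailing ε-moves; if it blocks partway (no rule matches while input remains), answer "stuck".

stuck

(s0, 22012022, Z)
  ε-move, top Z: go to s1, push YZ → (s1, 22012022, YZ)
  read 2, top Y: go to s0, push Y → (s0, 2012022, YZ)
  read 2, top Y: go to s1, push ε → (s1, 012022, Z)
  read 0, top Z: go to s0, push Z → (s0, 12022, Z)
  ε-move, top Z: go to s1, push YZ → (s1, 12022, YZ)
  read 1, top Y: go to s0, push X → (s0, 2022, XZ)
  read 2, top X: go to s0, push Y → (s0, 022, YZ)
No transition for (s0, 0, top Y); M blocks with input 022 remaining.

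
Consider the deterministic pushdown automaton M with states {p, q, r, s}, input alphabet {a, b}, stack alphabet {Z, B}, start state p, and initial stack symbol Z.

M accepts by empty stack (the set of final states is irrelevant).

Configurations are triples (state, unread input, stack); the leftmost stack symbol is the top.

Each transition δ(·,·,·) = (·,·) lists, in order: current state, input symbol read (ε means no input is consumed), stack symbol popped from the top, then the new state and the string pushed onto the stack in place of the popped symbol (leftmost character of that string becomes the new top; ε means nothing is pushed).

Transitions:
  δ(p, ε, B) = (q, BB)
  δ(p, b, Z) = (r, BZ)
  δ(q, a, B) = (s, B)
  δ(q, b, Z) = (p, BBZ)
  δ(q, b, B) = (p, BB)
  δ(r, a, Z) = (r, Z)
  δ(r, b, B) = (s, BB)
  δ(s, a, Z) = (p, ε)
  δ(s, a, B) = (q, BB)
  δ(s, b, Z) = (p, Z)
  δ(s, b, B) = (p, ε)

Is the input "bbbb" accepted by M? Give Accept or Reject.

(p, bbbb, Z)
  read b, top Z: go to r, push BZ → (r, bbb, BZ)
  read b, top B: go to s, push BB → (s, bb, BBZ)
  read b, top B: go to p, push ε → (p, b, BZ)
  ε-move, top B: go to q, push BB → (q, b, BBZ)
  read b, top B: go to p, push BB → (p, ε, BBBZ)
  ε-move, top B: go to q, push BB → (q, ε, BBBBZ)
All input consumed; stack is BBBBZ, not empty, and no further ε-move applies.

Reject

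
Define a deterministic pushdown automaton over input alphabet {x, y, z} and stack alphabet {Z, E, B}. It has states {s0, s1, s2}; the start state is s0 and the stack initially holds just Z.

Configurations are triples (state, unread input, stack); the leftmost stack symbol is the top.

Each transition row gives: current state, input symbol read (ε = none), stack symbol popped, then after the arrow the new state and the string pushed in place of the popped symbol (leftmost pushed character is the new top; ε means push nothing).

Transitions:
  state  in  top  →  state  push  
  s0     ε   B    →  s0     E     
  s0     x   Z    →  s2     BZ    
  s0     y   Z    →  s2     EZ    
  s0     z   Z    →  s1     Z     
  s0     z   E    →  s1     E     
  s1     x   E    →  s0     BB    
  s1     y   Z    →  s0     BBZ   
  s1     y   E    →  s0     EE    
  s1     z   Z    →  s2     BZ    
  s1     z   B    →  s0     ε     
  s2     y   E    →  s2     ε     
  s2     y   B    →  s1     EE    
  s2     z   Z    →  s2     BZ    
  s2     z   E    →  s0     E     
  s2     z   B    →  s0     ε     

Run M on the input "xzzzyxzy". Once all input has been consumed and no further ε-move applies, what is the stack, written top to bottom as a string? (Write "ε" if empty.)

(s0, xzzzyxzy, Z)
  read x, top Z: go to s2, push BZ → (s2, zzzyxzy, BZ)
  read z, top B: go to s0, push ε → (s0, zzyxzy, Z)
  read z, top Z: go to s1, push Z → (s1, zyxzy, Z)
  read z, top Z: go to s2, push BZ → (s2, yxzy, BZ)
  read y, top B: go to s1, push EE → (s1, xzy, EEZ)
  read x, top E: go to s0, push BB → (s0, zy, BBEZ)
  ε-move, top B: go to s0, push E → (s0, zy, EBEZ)
  read z, top E: go to s1, push E → (s1, y, EBEZ)
  read y, top E: go to s0, push EE → (s0, ε, EEBEZ)
All input consumed in state s0 with stack EEBEZ.

EEBEZ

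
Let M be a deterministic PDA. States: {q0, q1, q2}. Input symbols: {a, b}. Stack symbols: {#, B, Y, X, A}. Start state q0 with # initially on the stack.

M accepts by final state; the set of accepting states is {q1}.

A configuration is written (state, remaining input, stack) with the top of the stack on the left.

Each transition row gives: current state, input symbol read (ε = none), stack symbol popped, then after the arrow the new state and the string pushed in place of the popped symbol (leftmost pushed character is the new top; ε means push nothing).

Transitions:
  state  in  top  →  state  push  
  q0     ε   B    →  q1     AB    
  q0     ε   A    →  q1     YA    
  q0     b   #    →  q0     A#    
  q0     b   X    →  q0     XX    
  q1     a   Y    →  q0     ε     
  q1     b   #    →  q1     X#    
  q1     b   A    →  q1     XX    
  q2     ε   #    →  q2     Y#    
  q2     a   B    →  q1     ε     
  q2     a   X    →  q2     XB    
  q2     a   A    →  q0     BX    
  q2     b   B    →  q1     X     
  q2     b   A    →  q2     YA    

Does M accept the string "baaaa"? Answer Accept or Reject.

(q0, baaaa, #)
  read b, top #: go to q0, push A# → (q0, aaaa, A#)
  ε-move, top A: go to q1, push YA → (q1, aaaa, YA#)
  read a, top Y: go to q0, push ε → (q0, aaa, A#)
  ε-move, top A: go to q1, push YA → (q1, aaa, YA#)
  read a, top Y: go to q0, push ε → (q0, aa, A#)
  ε-move, top A: go to q1, push YA → (q1, aa, YA#)
  read a, top Y: go to q0, push ε → (q0, a, A#)
  ε-move, top A: go to q1, push YA → (q1, a, YA#)
  read a, top Y: go to q0, push ε → (q0, ε, A#)
  ε-move, top A: go to q1, push YA → (q1, ε, YA#)
All input consumed; state q1 ∈ F.

Accept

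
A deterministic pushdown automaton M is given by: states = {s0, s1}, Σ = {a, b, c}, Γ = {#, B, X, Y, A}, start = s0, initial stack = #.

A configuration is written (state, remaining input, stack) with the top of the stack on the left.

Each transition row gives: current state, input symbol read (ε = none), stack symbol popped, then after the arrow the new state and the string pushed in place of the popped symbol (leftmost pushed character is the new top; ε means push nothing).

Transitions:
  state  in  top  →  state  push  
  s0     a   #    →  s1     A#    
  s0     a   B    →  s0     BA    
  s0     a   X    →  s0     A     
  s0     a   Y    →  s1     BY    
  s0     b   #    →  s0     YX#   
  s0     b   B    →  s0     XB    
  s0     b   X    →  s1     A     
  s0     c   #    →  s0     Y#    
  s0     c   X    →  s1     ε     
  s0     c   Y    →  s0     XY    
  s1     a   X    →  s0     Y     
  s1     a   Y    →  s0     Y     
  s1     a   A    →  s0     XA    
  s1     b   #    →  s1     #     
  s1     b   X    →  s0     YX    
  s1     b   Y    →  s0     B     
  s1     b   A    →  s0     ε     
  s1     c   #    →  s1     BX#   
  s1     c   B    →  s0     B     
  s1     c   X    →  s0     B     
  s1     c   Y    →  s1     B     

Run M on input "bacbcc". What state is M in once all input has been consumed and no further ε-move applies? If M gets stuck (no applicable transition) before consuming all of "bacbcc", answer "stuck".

(s0, bacbcc, #)
  read b, top #: go to s0, push YX# → (s0, acbcc, YX#)
  read a, top Y: go to s1, push BY → (s1, cbcc, BYX#)
  read c, top B: go to s0, push B → (s0, bcc, BYX#)
  read b, top B: go to s0, push XB → (s0, cc, XBYX#)
  read c, top X: go to s1, push ε → (s1, c, BYX#)
  read c, top B: go to s0, push B → (s0, ε, BYX#)
All input consumed; M is in state s0.

s0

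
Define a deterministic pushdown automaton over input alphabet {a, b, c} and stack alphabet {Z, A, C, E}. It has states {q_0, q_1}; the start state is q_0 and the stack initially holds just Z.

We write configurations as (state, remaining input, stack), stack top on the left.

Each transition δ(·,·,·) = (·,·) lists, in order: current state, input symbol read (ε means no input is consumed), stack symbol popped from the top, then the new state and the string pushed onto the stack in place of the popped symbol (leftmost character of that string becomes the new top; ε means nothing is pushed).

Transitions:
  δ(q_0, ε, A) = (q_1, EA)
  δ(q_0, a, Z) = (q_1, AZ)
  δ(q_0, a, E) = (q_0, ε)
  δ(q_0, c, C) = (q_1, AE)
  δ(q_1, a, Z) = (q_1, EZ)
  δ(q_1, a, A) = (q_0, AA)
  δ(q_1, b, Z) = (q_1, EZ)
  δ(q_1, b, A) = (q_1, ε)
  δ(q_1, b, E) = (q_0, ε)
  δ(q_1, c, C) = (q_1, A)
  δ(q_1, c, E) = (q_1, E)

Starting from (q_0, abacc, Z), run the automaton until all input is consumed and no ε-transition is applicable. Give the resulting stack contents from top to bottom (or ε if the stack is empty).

EZ

(q_0, abacc, Z) ⊢ (q_1, bacc, AZ) ⊢ (q_1, acc, Z) ⊢ (q_1, cc, EZ) ⊢ (q_1, c, EZ) ⊢ (q_1, ε, EZ)
All input consumed in state q_1 with stack EZ.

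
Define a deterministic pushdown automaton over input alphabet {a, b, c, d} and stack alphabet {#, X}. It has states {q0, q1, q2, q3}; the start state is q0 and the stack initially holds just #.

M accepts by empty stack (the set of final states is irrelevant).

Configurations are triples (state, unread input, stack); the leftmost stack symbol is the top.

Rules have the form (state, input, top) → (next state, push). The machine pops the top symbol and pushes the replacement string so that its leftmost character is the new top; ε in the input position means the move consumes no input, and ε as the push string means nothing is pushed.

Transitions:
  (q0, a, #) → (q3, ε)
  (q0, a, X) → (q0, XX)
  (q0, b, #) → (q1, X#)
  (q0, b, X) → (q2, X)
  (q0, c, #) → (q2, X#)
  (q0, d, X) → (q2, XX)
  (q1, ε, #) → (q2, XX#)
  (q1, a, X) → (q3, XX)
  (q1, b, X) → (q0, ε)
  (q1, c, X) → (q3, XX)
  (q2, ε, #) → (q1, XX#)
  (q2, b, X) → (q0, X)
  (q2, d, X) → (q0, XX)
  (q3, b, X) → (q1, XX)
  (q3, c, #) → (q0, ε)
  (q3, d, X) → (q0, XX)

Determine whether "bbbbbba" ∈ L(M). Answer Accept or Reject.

Accept

(q0, bbbbbba, #) ⊢ (q1, bbbbba, X#) ⊢ (q0, bbbba, #) ⊢ (q1, bbba, X#) ⊢ (q0, bba, #) ⊢ (q1, ba, X#) ⊢ (q0, a, #) ⊢ (q3, ε, ε)
All input consumed and the stack is empty.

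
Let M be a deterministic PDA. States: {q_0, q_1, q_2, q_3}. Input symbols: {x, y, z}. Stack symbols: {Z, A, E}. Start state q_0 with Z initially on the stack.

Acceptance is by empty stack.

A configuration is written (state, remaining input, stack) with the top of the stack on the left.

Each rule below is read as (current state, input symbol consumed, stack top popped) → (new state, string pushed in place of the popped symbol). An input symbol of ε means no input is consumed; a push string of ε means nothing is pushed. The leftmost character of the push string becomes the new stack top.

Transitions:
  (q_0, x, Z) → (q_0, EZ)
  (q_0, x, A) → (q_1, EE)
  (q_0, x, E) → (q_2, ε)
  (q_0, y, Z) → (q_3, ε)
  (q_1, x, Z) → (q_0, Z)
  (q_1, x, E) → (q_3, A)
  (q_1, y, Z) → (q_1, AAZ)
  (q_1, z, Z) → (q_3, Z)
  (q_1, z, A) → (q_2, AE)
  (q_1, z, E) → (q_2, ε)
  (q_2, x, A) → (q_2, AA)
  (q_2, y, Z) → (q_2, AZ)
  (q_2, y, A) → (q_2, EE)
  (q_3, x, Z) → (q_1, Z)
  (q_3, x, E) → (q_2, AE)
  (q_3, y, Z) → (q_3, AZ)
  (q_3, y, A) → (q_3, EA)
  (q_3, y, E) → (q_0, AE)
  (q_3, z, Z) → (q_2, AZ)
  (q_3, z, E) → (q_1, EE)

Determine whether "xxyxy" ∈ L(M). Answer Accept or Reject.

Reject

(q_0, xxyxy, Z) ⊢ (q_0, xyxy, EZ) ⊢ (q_2, yxy, Z) ⊢ (q_2, xy, AZ) ⊢ (q_2, y, AAZ) ⊢ (q_2, ε, EEAZ)
All input consumed; stack is EEAZ, not empty, and no further ε-move applies.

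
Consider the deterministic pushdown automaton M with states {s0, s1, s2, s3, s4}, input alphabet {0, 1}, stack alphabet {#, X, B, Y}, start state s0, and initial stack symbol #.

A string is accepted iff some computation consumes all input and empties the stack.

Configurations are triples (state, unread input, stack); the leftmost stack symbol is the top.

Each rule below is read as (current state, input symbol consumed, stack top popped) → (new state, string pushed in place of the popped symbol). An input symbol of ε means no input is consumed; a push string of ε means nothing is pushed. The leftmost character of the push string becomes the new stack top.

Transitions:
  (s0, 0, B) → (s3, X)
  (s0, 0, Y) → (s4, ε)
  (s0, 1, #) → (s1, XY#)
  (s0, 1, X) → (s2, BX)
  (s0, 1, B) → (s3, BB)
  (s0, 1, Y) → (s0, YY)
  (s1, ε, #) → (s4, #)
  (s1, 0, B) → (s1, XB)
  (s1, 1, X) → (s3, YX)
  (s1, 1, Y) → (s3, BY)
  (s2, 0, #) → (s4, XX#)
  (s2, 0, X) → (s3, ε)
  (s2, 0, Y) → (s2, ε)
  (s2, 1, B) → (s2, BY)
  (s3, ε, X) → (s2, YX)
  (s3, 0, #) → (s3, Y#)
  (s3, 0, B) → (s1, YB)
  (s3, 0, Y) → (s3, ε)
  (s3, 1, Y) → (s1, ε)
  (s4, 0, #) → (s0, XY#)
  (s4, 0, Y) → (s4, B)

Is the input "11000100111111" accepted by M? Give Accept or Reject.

Reject

(s0, 11000100111111, #) ⊢ (s1, 1000100111111, XY#) ⊢ (s3, 000100111111, YXY#) ⊢ (s3, 00100111111, XY#) ⊢ (s2, 00100111111, YXY#) ⊢ (s2, 0100111111, XY#) ⊢ (s3, 100111111, Y#) ⊢ (s1, 00111111, #) ⊢ (s4, 00111111, #) ⊢ (s0, 0111111, XY#)
No transition applies at (s0, 0111111, XY#); input not fully consumed.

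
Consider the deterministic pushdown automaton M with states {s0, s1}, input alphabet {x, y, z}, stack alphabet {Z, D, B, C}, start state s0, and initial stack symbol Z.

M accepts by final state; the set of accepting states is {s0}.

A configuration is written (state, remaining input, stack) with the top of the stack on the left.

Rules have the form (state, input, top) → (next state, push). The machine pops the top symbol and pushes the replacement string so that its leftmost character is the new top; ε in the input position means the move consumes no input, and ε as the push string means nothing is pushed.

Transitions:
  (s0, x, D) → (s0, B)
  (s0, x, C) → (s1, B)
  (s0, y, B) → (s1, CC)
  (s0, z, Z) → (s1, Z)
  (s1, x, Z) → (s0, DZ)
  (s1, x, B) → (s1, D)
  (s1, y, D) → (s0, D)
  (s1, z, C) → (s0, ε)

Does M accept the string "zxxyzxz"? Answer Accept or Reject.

(s0, zxxyzxz, Z)
  read z, top Z: go to s1, push Z → (s1, xxyzxz, Z)
  read x, top Z: go to s0, push DZ → (s0, xyzxz, DZ)
  read x, top D: go to s0, push B → (s0, yzxz, BZ)
  read y, top B: go to s1, push CC → (s1, zxz, CCZ)
  read z, top C: go to s0, push ε → (s0, xz, CZ)
  read x, top C: go to s1, push B → (s1, z, BZ)
No transition applies at (s1, z, BZ); input not fully consumed.

Reject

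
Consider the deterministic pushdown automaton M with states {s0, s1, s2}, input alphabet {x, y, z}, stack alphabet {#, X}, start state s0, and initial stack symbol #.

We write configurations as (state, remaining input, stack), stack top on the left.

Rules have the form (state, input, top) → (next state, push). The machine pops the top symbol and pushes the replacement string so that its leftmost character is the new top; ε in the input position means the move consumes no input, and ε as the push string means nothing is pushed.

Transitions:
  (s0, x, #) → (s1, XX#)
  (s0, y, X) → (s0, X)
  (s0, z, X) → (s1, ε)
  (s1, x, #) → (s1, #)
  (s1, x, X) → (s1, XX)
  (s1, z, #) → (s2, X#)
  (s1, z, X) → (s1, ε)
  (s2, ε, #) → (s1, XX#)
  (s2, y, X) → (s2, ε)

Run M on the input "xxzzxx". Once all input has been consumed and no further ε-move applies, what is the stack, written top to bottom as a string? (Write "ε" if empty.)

XXX#

(s0, xxzzxx, #) ⊢ (s1, xzzxx, XX#) ⊢ (s1, zzxx, XXX#) ⊢ (s1, zxx, XX#) ⊢ (s1, xx, X#) ⊢ (s1, x, XX#) ⊢ (s1, ε, XXX#)
All input consumed in state s1 with stack XXX#.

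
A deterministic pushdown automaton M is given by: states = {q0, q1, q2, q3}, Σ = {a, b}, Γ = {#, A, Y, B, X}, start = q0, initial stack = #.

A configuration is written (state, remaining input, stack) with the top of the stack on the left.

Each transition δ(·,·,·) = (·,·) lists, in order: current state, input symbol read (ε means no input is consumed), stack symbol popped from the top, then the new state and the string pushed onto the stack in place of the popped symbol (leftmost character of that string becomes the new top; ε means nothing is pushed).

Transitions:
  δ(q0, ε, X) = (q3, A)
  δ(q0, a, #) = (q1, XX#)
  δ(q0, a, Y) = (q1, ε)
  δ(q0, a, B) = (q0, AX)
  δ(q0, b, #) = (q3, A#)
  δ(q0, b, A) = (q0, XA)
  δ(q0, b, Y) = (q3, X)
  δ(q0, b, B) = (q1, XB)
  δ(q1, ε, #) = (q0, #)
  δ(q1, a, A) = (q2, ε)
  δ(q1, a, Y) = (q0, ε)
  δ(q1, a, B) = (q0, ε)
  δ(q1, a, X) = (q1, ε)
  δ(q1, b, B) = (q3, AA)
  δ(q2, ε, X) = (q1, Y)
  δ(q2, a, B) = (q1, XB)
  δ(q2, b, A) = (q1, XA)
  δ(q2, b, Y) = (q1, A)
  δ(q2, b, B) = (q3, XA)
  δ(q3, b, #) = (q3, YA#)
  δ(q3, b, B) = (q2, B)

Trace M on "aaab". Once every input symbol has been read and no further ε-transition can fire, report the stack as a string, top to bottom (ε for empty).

A#

(q0, aaab, #)
  read a, top #: go to q1, push XX# → (q1, aab, XX#)
  read a, top X: go to q1, push ε → (q1, ab, X#)
  read a, top X: go to q1, push ε → (q1, b, #)
  ε-move, top #: go to q0, push # → (q0, b, #)
  read b, top #: go to q3, push A# → (q3, ε, A#)
All input consumed in state q3 with stack A#.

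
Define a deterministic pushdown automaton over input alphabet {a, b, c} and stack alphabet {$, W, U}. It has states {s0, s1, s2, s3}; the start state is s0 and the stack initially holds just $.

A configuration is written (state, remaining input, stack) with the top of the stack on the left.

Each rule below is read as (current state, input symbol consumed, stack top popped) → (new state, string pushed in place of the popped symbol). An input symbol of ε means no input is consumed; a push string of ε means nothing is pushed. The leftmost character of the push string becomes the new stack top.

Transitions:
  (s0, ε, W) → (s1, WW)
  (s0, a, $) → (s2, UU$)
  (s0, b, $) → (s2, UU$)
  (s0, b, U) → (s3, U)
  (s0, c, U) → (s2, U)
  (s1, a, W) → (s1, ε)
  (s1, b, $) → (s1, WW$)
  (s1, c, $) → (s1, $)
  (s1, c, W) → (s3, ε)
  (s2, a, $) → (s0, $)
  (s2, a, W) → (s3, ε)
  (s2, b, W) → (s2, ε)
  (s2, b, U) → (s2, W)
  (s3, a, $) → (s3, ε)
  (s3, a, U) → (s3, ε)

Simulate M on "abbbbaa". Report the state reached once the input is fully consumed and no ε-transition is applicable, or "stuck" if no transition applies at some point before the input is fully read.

(s0, abbbbaa, $)
  read a, top $: go to s2, push UU$ → (s2, bbbbaa, UU$)
  read b, top U: go to s2, push W → (s2, bbbaa, WU$)
  read b, top W: go to s2, push ε → (s2, bbaa, U$)
  read b, top U: go to s2, push W → (s2, baa, W$)
  read b, top W: go to s2, push ε → (s2, aa, $)
  read a, top $: go to s0, push $ → (s0, a, $)
  read a, top $: go to s2, push UU$ → (s2, ε, UU$)
All input consumed; M is in state s2.

s2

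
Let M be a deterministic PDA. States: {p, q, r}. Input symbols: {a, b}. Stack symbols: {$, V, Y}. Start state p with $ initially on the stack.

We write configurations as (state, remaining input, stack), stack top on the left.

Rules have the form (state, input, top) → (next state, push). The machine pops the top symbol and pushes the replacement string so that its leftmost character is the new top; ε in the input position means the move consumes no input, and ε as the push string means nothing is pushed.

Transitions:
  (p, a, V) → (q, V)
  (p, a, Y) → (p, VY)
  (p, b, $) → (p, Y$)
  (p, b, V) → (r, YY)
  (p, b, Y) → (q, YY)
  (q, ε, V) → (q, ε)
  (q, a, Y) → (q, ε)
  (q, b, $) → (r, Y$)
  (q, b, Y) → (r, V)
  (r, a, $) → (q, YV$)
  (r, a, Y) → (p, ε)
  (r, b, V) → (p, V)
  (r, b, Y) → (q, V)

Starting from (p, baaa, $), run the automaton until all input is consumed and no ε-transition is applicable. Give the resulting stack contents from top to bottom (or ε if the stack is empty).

$

(p, baaa, $) ⊢ (p, aaa, Y$) ⊢ (p, aa, VY$) ⊢ (q, a, VY$) ⊢ (q, a, Y$) ⊢ (q, ε, $)
All input consumed in state q with stack $.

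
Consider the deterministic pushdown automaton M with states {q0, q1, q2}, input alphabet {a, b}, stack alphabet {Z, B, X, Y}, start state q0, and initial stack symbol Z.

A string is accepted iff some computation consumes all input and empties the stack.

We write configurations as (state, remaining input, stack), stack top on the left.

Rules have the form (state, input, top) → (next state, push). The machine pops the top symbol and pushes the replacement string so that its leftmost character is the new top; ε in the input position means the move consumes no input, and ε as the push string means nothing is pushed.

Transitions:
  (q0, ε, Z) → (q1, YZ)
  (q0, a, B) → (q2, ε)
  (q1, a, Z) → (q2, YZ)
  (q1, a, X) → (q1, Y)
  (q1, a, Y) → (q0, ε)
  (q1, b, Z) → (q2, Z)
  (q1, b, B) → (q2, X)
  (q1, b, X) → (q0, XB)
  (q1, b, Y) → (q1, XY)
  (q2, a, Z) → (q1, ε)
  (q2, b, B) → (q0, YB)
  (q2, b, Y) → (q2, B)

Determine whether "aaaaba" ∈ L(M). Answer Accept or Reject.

Reject

(q0, aaaaba, Z) ⊢ (q1, aaaaba, YZ) ⊢ (q0, aaaba, Z) ⊢ (q1, aaaba, YZ) ⊢ (q0, aaba, Z) ⊢ (q1, aaba, YZ) ⊢ (q0, aba, Z) ⊢ (q1, aba, YZ) ⊢ (q0, ba, Z) ⊢ (q1, ba, YZ) ⊢ (q1, a, XYZ) ⊢ (q1, ε, YYZ)
All input consumed; stack is YYZ, not empty, and no further ε-move applies.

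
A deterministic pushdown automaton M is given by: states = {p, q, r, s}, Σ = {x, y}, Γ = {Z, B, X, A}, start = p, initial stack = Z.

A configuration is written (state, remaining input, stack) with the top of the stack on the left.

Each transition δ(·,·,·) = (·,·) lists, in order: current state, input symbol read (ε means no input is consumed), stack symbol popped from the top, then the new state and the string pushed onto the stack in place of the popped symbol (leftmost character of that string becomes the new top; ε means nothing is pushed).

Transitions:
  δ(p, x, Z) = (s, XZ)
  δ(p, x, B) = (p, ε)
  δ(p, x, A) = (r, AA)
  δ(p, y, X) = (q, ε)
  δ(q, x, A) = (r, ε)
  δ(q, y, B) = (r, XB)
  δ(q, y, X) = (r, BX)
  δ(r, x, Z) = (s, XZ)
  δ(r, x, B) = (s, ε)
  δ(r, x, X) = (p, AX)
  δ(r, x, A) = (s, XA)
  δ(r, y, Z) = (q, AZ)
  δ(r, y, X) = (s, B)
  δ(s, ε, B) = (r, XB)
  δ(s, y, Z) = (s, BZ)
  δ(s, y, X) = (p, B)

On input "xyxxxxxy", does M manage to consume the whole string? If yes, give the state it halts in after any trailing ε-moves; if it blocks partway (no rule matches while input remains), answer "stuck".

(p, xyxxxxxy, Z) ⊢ (s, yxxxxxy, XZ) ⊢ (p, xxxxxy, BZ) ⊢ (p, xxxxy, Z) ⊢ (s, xxxy, XZ)
No transition for (s, x, top X); M blocks with input xxxy remaining.

stuck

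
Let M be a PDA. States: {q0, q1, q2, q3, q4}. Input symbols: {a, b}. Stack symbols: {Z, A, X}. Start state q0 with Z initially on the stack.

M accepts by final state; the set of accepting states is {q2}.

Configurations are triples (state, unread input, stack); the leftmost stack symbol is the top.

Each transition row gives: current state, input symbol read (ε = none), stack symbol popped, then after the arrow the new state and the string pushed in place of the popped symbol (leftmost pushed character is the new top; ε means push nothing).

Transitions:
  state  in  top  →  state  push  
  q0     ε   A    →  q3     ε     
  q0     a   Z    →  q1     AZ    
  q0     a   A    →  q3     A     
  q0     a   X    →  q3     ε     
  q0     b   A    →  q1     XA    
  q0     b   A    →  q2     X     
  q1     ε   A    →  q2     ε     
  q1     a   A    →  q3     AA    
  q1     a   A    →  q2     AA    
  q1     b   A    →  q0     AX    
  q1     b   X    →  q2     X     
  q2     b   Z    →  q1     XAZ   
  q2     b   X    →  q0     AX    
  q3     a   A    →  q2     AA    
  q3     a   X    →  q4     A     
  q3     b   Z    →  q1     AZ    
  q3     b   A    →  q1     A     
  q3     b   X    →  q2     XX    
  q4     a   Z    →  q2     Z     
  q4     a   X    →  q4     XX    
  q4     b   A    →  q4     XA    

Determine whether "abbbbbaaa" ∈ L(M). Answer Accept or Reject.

Reject

No computation consumes all input and reaches a final state.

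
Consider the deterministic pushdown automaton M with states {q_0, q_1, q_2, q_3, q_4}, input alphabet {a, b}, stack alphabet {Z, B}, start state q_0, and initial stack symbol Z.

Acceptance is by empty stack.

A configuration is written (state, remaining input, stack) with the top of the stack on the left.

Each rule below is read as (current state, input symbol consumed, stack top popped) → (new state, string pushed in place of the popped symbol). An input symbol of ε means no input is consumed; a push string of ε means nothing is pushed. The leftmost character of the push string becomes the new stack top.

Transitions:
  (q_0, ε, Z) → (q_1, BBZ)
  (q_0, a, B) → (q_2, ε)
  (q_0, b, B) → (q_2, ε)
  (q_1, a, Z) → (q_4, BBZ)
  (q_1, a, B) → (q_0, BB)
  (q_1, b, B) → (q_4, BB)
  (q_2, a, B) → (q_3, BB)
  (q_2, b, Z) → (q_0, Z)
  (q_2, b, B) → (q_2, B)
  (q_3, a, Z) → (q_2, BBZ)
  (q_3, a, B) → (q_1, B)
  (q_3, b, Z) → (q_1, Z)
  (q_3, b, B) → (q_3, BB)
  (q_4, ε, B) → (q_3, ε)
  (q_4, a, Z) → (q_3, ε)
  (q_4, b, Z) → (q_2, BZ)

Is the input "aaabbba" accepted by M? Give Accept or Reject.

(q_0, aaabbba, Z)
  ε-move, top Z: go to q_1, push BBZ → (q_1, aaabbba, BBZ)
  read a, top B: go to q_0, push BB → (q_0, aabbba, BBBZ)
  read a, top B: go to q_2, push ε → (q_2, abbba, BBZ)
  read a, top B: go to q_3, push BB → (q_3, bbba, BBBZ)
  read b, top B: go to q_3, push BB → (q_3, bba, BBBBZ)
  read b, top B: go to q_3, push BB → (q_3, ba, BBBBBZ)
  read b, top B: go to q_3, push BB → (q_3, a, BBBBBBZ)
  read a, top B: go to q_1, push B → (q_1, ε, BBBBBBZ)
All input consumed; stack is BBBBBBZ, not empty, and no further ε-move applies.

Reject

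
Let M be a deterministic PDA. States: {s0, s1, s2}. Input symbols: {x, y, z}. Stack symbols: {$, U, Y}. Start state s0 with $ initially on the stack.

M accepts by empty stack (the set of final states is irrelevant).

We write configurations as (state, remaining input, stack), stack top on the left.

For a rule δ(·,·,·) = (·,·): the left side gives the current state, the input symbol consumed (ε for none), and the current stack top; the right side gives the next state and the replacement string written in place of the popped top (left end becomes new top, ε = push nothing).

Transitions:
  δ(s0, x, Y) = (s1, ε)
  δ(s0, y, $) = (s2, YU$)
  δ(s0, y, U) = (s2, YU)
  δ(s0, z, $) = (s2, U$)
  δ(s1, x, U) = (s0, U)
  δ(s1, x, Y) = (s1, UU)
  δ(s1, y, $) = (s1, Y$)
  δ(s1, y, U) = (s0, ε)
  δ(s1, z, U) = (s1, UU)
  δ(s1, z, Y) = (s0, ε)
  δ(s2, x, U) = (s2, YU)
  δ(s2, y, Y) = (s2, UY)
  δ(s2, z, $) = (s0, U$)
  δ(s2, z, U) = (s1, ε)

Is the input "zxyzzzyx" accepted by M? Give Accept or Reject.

(s0, zxyzzzyx, $) ⊢ (s2, xyzzzyx, U$) ⊢ (s2, yzzzyx, YU$) ⊢ (s2, zzzyx, UYU$) ⊢ (s1, zzyx, YU$) ⊢ (s0, zyx, U$)
No transition applies at (s0, zyx, U$); input not fully consumed.

Reject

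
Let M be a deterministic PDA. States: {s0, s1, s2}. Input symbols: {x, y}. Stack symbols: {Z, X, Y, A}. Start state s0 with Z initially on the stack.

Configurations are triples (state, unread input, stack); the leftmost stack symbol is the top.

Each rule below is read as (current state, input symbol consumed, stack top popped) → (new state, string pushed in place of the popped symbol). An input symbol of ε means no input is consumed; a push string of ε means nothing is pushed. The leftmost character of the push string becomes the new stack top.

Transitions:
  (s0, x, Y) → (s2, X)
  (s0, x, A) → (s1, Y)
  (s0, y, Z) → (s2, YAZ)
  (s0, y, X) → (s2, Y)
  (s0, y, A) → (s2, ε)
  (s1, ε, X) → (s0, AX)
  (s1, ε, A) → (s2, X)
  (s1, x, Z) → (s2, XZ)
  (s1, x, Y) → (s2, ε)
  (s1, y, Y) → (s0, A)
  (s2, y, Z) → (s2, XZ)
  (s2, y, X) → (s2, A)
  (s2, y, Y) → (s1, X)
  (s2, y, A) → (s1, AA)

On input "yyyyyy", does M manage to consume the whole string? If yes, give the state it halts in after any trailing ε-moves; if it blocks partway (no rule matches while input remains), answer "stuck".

s2

(s0, yyyyyy, Z)
  read y, top Z: go to s2, push YAZ → (s2, yyyyy, YAZ)
  read y, top Y: go to s1, push X → (s1, yyyy, XAZ)
  ε-move, top X: go to s0, push AX → (s0, yyyy, AXAZ)
  read y, top A: go to s2, push ε → (s2, yyy, XAZ)
  read y, top X: go to s2, push A → (s2, yy, AAZ)
  read y, top A: go to s1, push AA → (s1, y, AAAZ)
  ε-move, top A: go to s2, push X → (s2, y, XAAZ)
  read y, top X: go to s2, push A → (s2, ε, AAAZ)
All input consumed; M is in state s2.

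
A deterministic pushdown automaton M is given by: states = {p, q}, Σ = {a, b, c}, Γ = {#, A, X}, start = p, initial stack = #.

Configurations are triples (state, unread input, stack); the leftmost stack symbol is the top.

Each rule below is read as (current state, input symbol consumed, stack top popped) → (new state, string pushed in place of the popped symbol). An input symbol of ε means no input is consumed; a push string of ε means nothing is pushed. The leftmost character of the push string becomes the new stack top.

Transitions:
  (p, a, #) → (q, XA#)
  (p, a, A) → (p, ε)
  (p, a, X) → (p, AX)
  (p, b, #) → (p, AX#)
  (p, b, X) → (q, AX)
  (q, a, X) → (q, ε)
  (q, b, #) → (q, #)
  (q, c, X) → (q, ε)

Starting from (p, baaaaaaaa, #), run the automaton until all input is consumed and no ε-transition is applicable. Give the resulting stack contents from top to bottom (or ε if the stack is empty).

(p, baaaaaaaa, #)
  read b, top #: go to p, push AX# → (p, aaaaaaaa, AX#)
  read a, top A: go to p, push ε → (p, aaaaaaa, X#)
  read a, top X: go to p, push AX → (p, aaaaaa, AX#)
  read a, top A: go to p, push ε → (p, aaaaa, X#)
  read a, top X: go to p, push AX → (p, aaaa, AX#)
  read a, top A: go to p, push ε → (p, aaa, X#)
  read a, top X: go to p, push AX → (p, aa, AX#)
  read a, top A: go to p, push ε → (p, a, X#)
  read a, top X: go to p, push AX → (p, ε, AX#)
All input consumed in state p with stack AX#.

AX#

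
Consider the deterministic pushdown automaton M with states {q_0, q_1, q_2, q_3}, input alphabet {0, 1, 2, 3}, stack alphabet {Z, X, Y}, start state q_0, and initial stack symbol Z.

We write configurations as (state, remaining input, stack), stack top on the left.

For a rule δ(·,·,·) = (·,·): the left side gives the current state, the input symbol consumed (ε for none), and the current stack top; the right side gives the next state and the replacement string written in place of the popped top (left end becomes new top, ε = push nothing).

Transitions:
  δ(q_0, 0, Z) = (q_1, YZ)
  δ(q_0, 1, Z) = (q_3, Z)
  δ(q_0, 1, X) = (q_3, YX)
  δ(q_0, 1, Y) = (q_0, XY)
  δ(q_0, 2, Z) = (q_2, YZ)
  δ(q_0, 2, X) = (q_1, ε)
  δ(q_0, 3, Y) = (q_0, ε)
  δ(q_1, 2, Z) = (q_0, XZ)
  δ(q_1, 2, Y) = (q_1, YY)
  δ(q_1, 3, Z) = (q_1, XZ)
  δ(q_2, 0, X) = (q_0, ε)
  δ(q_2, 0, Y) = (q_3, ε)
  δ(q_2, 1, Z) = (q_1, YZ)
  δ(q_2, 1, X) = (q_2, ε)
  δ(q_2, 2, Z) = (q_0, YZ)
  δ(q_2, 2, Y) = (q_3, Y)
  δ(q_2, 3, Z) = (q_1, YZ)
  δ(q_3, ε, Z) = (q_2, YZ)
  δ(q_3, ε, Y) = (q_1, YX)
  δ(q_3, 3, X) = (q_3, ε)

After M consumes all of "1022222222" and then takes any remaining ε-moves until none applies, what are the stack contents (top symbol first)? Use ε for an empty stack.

YYYYYYYYXZ

(q_0, 1022222222, Z)
  read 1, top Z: go to q_3, push Z → (q_3, 022222222, Z)
  ε-move, top Z: go to q_2, push YZ → (q_2, 022222222, YZ)
  read 0, top Y: go to q_3, push ε → (q_3, 22222222, Z)
  ε-move, top Z: go to q_2, push YZ → (q_2, 22222222, YZ)
  read 2, top Y: go to q_3, push Y → (q_3, 2222222, YZ)
  ε-move, top Y: go to q_1, push YX → (q_1, 2222222, YXZ)
  read 2, top Y: go to q_1, push YY → (q_1, 222222, YYXZ)
  read 2, top Y: go to q_1, push YY → (q_1, 22222, YYYXZ)
  read 2, top Y: go to q_1, push YY → (q_1, 2222, YYYYXZ)
  read 2, top Y: go to q_1, push YY → (q_1, 222, YYYYYXZ)
  read 2, top Y: go to q_1, push YY → (q_1, 22, YYYYYYXZ)
  read 2, top Y: go to q_1, push YY → (q_1, 2, YYYYYYYXZ)
  read 2, top Y: go to q_1, push YY → (q_1, ε, YYYYYYYYXZ)
All input consumed in state q_1 with stack YYYYYYYYXZ.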